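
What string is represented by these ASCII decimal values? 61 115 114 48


Codes (decimal): 61 115 114 48
Per-code ASCII lookup:
  61  (special character) → '='
  115  (range 97-122: lowercase, 115 - 97 = 18) → 's'
  114  (range 97-122: lowercase, 114 - 97 = 17) → 'r'
  48  (range 48-57: digits, 48 - 48 = 0) → '0'
= '=sr0'


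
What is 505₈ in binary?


Each octal digit → 3 binary bits:
  5 = 101
  0 = 000
  5 = 101
Concatenate: 101 000 101
= 101000101


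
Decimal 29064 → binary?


Divide by 2 repeatedly:
29064 ÷ 2 = 14532 remainder 0
14532 ÷ 2 = 7266 remainder 0
7266 ÷ 2 = 3633 remainder 0
3633 ÷ 2 = 1816 remainder 1
1816 ÷ 2 = 908 remainder 0
908 ÷ 2 = 454 remainder 0
454 ÷ 2 = 227 remainder 0
227 ÷ 2 = 113 remainder 1
113 ÷ 2 = 56 remainder 1
56 ÷ 2 = 28 remainder 0
28 ÷ 2 = 14 remainder 0
14 ÷ 2 = 7 remainder 0
7 ÷ 2 = 3 remainder 1
3 ÷ 2 = 1 remainder 1
1 ÷ 2 = 0 remainder 1
Reading remainders bottom-up:
= 111000110001000


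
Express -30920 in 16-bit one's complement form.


Original: 0111100011001000
Invert all bits:
  bit 0: 0 → 1
  bit 1: 1 → 0
  bit 2: 1 → 0
  bit 3: 1 → 0
  bit 4: 1 → 0
  bit 5: 0 → 1
  bit 6: 0 → 1
  bit 7: 0 → 1
  bit 8: 1 → 0
  bit 9: 1 → 0
  bit 10: 0 → 1
  bit 11: 0 → 1
  bit 12: 1 → 0
  bit 13: 0 → 1
  bit 14: 0 → 1
  bit 15: 0 → 1
= 1000011100110111


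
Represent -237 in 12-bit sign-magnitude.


Sign bit: 1 (negative)
Magnitude: 237 = 00011101101
= 100011101101


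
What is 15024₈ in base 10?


Positional values:
Position 0: 4 × 8^0 = 4
Position 1: 2 × 8^1 = 16
Position 2: 0 × 8^2 = 0
Position 3: 5 × 8^3 = 2560
Position 4: 1 × 8^4 = 4096
Sum = 4 + 16 + 0 + 2560 + 4096
= 6676


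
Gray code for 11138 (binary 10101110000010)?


Binary: 10101110000010
Gray code: G = B XOR (B >> 1)
B >> 1 = 01010111000001
10101110000010 XOR 01010111000001:
  1 XOR 0 = 1
  0 XOR 1 = 1
  1 XOR 0 = 1
  0 XOR 1 = 1
  1 XOR 0 = 1
  1 XOR 1 = 0
  1 XOR 1 = 0
  0 XOR 1 = 1
  0 XOR 0 = 0
  0 XOR 0 = 0
  0 XOR 0 = 0
  0 XOR 0 = 0
  1 XOR 0 = 1
  0 XOR 1 = 1
= 11111001000011


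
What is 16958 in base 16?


Divide by 16 repeatedly:
16958 ÷ 16 = 1059 remainder 14 (E)
1059 ÷ 16 = 66 remainder 3 (3)
66 ÷ 16 = 4 remainder 2 (2)
4 ÷ 16 = 0 remainder 4 (4)
Reading remainders bottom-up:
= 0x423E


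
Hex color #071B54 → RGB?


Hex: #071B54
R = 07₁₆ = 7
G = 1B₁₆ = 27
B = 54₁₆ = 84
= RGB(7, 27, 84)


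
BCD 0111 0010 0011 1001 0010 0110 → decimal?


Each 4-bit group → digit:
  0111 → 7
  0010 → 2
  0011 → 3
  1001 → 9
  0010 → 2
  0110 → 6
= 723926


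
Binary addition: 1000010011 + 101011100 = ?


Align and add column by column (LSB to MSB, carry propagating):
  01000010011
+ 00101011100
  -----------
  col 0: 1 + 0 + 0 (carry in) = 1 → bit 1, carry out 0
  col 1: 1 + 0 + 0 (carry in) = 1 → bit 1, carry out 0
  col 2: 0 + 1 + 0 (carry in) = 1 → bit 1, carry out 0
  col 3: 0 + 1 + 0 (carry in) = 1 → bit 1, carry out 0
  col 4: 1 + 1 + 0 (carry in) = 2 → bit 0, carry out 1
  col 5: 0 + 0 + 1 (carry in) = 1 → bit 1, carry out 0
  col 6: 0 + 1 + 0 (carry in) = 1 → bit 1, carry out 0
  col 7: 0 + 0 + 0 (carry in) = 0 → bit 0, carry out 0
  col 8: 0 + 1 + 0 (carry in) = 1 → bit 1, carry out 0
  col 9: 1 + 0 + 0 (carry in) = 1 → bit 1, carry out 0
  col 10: 0 + 0 + 0 (carry in) = 0 → bit 0, carry out 0
Reading bits MSB→LSB: 01101101111
Strip leading zeros: 1101101111
= 1101101111


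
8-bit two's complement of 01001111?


Original: 01001111
Step 1 - Invert all bits: 10110000
Step 2 - Add 1: 10110000 + 1
= 10110001 (represents -79)


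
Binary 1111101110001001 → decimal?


Positional values:
Bit 0: 1 × 2^0 = 1
Bit 3: 1 × 2^3 = 8
Bit 7: 1 × 2^7 = 128
Bit 8: 1 × 2^8 = 256
Bit 9: 1 × 2^9 = 512
Bit 11: 1 × 2^11 = 2048
Bit 12: 1 × 2^12 = 4096
Bit 13: 1 × 2^13 = 8192
Bit 14: 1 × 2^14 = 16384
Bit 15: 1 × 2^15 = 32768
Sum = 1 + 8 + 128 + 256 + 512 + 2048 + 4096 + 8192 + 16384 + 32768
= 64393


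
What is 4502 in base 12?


Divide by 12 repeatedly:
4502 ÷ 12 = 375 remainder 2
375 ÷ 12 = 31 remainder 3
31 ÷ 12 = 2 remainder 7
2 ÷ 12 = 0 remainder 2
Reading remainders bottom-up:
= 2732


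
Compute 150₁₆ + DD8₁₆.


Align and add column by column (LSB to MSB, each column mod 16 with carry):
  0150
+ 0DD8
  ----
  col 0: 0(0) + 8(8) + 0 (carry in) = 8 → 8(8), carry out 0
  col 1: 5(5) + D(13) + 0 (carry in) = 18 → 2(2), carry out 1
  col 2: 1(1) + D(13) + 1 (carry in) = 15 → F(15), carry out 0
  col 3: 0(0) + 0(0) + 0 (carry in) = 0 → 0(0), carry out 0
Reading digits MSB→LSB: 0F28
Strip leading zeros: F28
= 0xF28


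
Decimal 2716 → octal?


Divide by 8 repeatedly:
2716 ÷ 8 = 339 remainder 4
339 ÷ 8 = 42 remainder 3
42 ÷ 8 = 5 remainder 2
5 ÷ 8 = 0 remainder 5
Reading remainders bottom-up:
= 0o5234


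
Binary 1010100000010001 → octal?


Group into 3-bit groups: 001010100000010001
  001 = 1
  010 = 2
  100 = 4
  000 = 0
  010 = 2
  001 = 1
= 0o124021


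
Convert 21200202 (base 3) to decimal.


Positional values (base 3):
  2 × 3^0 = 2 × 1 = 2
  0 × 3^1 = 0 × 3 = 0
  2 × 3^2 = 2 × 9 = 18
  0 × 3^3 = 0 × 27 = 0
  0 × 3^4 = 0 × 81 = 0
  2 × 3^5 = 2 × 243 = 486
  1 × 3^6 = 1 × 729 = 729
  2 × 3^7 = 2 × 2187 = 4374
Sum = 2 + 0 + 18 + 0 + 0 + 486 + 729 + 4374
= 5609


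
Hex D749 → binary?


Each hex digit → 4 binary bits:
  D = 1101
  7 = 0111
  4 = 0100
  9 = 1001
Concatenate: 1101 0111 0100 1001
= 1101011101001001


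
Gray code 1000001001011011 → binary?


Gray code: 1000001001011011
MSB stays the same: 1
Each subsequent bit = prev_binary XOR current_gray:
  B[1] = 1 XOR 0 = 1
  B[2] = 1 XOR 0 = 1
  B[3] = 1 XOR 0 = 1
  B[4] = 1 XOR 0 = 1
  B[5] = 1 XOR 0 = 1
  B[6] = 1 XOR 1 = 0
  B[7] = 0 XOR 0 = 0
  B[8] = 0 XOR 0 = 0
  B[9] = 0 XOR 1 = 1
  B[10] = 1 XOR 0 = 1
  B[11] = 1 XOR 1 = 0
  B[12] = 0 XOR 1 = 1
  B[13] = 1 XOR 0 = 1
  B[14] = 1 XOR 1 = 0
  B[15] = 0 XOR 1 = 1
= 1111110001101101 (64621 decimal)


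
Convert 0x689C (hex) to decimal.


Positional values:
Position 0: C × 16^0 = 12 × 1 = 12
Position 1: 9 × 16^1 = 9 × 16 = 144
Position 2: 8 × 16^2 = 8 × 256 = 2048
Position 3: 6 × 16^3 = 6 × 4096 = 24576
Sum = 12 + 144 + 2048 + 24576
= 26780


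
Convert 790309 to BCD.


Each digit → 4-bit binary:
  7 → 0111
  9 → 1001
  0 → 0000
  3 → 0011
  0 → 0000
  9 → 1001
= 0111 1001 0000 0011 0000 1001


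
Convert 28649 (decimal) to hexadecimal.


Divide by 16 repeatedly:
28649 ÷ 16 = 1790 remainder 9 (9)
1790 ÷ 16 = 111 remainder 14 (E)
111 ÷ 16 = 6 remainder 15 (F)
6 ÷ 16 = 0 remainder 6 (6)
Reading remainders bottom-up:
= 0x6FE9


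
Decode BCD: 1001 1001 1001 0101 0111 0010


Each 4-bit group → digit:
  1001 → 9
  1001 → 9
  1001 → 9
  0101 → 5
  0111 → 7
  0010 → 2
= 999572


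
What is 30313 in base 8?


Divide by 8 repeatedly:
30313 ÷ 8 = 3789 remainder 1
3789 ÷ 8 = 473 remainder 5
473 ÷ 8 = 59 remainder 1
59 ÷ 8 = 7 remainder 3
7 ÷ 8 = 0 remainder 7
Reading remainders bottom-up:
= 0o73151


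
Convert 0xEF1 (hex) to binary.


Each hex digit → 4 binary bits:
  E = 1110
  F = 1111
  1 = 0001
Concatenate: 1110 1111 0001
= 111011110001


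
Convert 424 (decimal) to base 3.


Divide by 3 repeatedly:
424 ÷ 3 = 141 remainder 1
141 ÷ 3 = 47 remainder 0
47 ÷ 3 = 15 remainder 2
15 ÷ 3 = 5 remainder 0
5 ÷ 3 = 1 remainder 2
1 ÷ 3 = 0 remainder 1
Reading remainders bottom-up:
= 120201


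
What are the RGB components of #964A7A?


Hex: #964A7A
R = 96₁₆ = 150
G = 4A₁₆ = 74
B = 7A₁₆ = 122
= RGB(150, 74, 122)


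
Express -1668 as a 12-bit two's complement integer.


Original: 011010000100
Step 1 - Invert all bits: 100101111011
Step 2 - Add 1: 100101111011 + 1
= 100101111100 (represents -1668)


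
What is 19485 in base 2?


Divide by 2 repeatedly:
19485 ÷ 2 = 9742 remainder 1
9742 ÷ 2 = 4871 remainder 0
4871 ÷ 2 = 2435 remainder 1
2435 ÷ 2 = 1217 remainder 1
1217 ÷ 2 = 608 remainder 1
608 ÷ 2 = 304 remainder 0
304 ÷ 2 = 152 remainder 0
152 ÷ 2 = 76 remainder 0
76 ÷ 2 = 38 remainder 0
38 ÷ 2 = 19 remainder 0
19 ÷ 2 = 9 remainder 1
9 ÷ 2 = 4 remainder 1
4 ÷ 2 = 2 remainder 0
2 ÷ 2 = 1 remainder 0
1 ÷ 2 = 0 remainder 1
Reading remainders bottom-up:
= 100110000011101


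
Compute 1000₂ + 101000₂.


Align and add column by column (LSB to MSB, carry propagating):
  0001000
+ 0101000
  -------
  col 0: 0 + 0 + 0 (carry in) = 0 → bit 0, carry out 0
  col 1: 0 + 0 + 0 (carry in) = 0 → bit 0, carry out 0
  col 2: 0 + 0 + 0 (carry in) = 0 → bit 0, carry out 0
  col 3: 1 + 1 + 0 (carry in) = 2 → bit 0, carry out 1
  col 4: 0 + 0 + 1 (carry in) = 1 → bit 1, carry out 0
  col 5: 0 + 1 + 0 (carry in) = 1 → bit 1, carry out 0
  col 6: 0 + 0 + 0 (carry in) = 0 → bit 0, carry out 0
Reading bits MSB→LSB: 0110000
Strip leading zeros: 110000
= 110000


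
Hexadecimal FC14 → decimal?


Positional values:
Position 0: 4 × 16^0 = 4 × 1 = 4
Position 1: 1 × 16^1 = 1 × 16 = 16
Position 2: C × 16^2 = 12 × 256 = 3072
Position 3: F × 16^3 = 15 × 4096 = 61440
Sum = 4 + 16 + 3072 + 61440
= 64532


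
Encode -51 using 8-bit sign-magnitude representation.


Sign bit: 1 (negative)
Magnitude: 51 = 0110011
= 10110011


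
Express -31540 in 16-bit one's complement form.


Original: 0111101100110100
Invert all bits:
  bit 0: 0 → 1
  bit 1: 1 → 0
  bit 2: 1 → 0
  bit 3: 1 → 0
  bit 4: 1 → 0
  bit 5: 0 → 1
  bit 6: 1 → 0
  bit 7: 1 → 0
  bit 8: 0 → 1
  bit 9: 0 → 1
  bit 10: 1 → 0
  bit 11: 1 → 0
  bit 12: 0 → 1
  bit 13: 1 → 0
  bit 14: 0 → 1
  bit 15: 0 → 1
= 1000010011001011


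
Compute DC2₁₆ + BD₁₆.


Align and add column by column (LSB to MSB, each column mod 16 with carry):
  0DC2
+ 00BD
  ----
  col 0: 2(2) + D(13) + 0 (carry in) = 15 → F(15), carry out 0
  col 1: C(12) + B(11) + 0 (carry in) = 23 → 7(7), carry out 1
  col 2: D(13) + 0(0) + 1 (carry in) = 14 → E(14), carry out 0
  col 3: 0(0) + 0(0) + 0 (carry in) = 0 → 0(0), carry out 0
Reading digits MSB→LSB: 0E7F
Strip leading zeros: E7F
= 0xE7F


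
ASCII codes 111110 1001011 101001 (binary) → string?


Codes (binary): 111110 1001011 101001
Per-code ASCII lookup:
  111110 = 62  (special character) → '>'
  1001011 = 75  (range 65-90: uppercase, 75 - 65 = 10) → 'K'
  101001 = 41  (special character) → ')'
= '>K)'


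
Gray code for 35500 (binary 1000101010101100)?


Binary: 1000101010101100
Gray code: G = B XOR (B >> 1)
B >> 1 = 0100010101010110
1000101010101100 XOR 0100010101010110:
  1 XOR 0 = 1
  0 XOR 1 = 1
  0 XOR 0 = 0
  0 XOR 0 = 0
  1 XOR 0 = 1
  0 XOR 1 = 1
  1 XOR 0 = 1
  0 XOR 1 = 1
  1 XOR 0 = 1
  0 XOR 1 = 1
  1 XOR 0 = 1
  0 XOR 1 = 1
  1 XOR 0 = 1
  1 XOR 1 = 0
  0 XOR 1 = 1
  0 XOR 0 = 0
= 1100111111111010


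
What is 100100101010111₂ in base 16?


Group into 4-bit nibbles: 0100100101010111
  0100 = 4
  1001 = 9
  0101 = 5
  0111 = 7
= 0x4957


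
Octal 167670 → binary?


Each octal digit → 3 binary bits:
  1 = 001
  6 = 110
  7 = 111
  6 = 110
  7 = 111
  0 = 000
Concatenate: 001 110 111 110 111 000
= 001110111110111000


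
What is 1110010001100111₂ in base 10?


Positional values:
Bit 0: 1 × 2^0 = 1
Bit 1: 1 × 2^1 = 2
Bit 2: 1 × 2^2 = 4
Bit 5: 1 × 2^5 = 32
Bit 6: 1 × 2^6 = 64
Bit 10: 1 × 2^10 = 1024
Bit 13: 1 × 2^13 = 8192
Bit 14: 1 × 2^14 = 16384
Bit 15: 1 × 2^15 = 32768
Sum = 1 + 2 + 4 + 32 + 64 + 1024 + 8192 + 16384 + 32768
= 58471


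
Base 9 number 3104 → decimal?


Positional values (base 9):
  4 × 9^0 = 4 × 1 = 4
  0 × 9^1 = 0 × 9 = 0
  1 × 9^2 = 1 × 81 = 81
  3 × 9^3 = 3 × 729 = 2187
Sum = 4 + 0 + 81 + 2187
= 2272


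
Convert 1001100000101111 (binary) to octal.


Group into 3-bit groups: 001001100000101111
  001 = 1
  001 = 1
  100 = 4
  000 = 0
  101 = 5
  111 = 7
= 0o114057


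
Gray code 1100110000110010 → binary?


Gray code: 1100110000110010
MSB stays the same: 1
Each subsequent bit = prev_binary XOR current_gray:
  B[1] = 1 XOR 1 = 0
  B[2] = 0 XOR 0 = 0
  B[3] = 0 XOR 0 = 0
  B[4] = 0 XOR 1 = 1
  B[5] = 1 XOR 1 = 0
  B[6] = 0 XOR 0 = 0
  B[7] = 0 XOR 0 = 0
  B[8] = 0 XOR 0 = 0
  B[9] = 0 XOR 0 = 0
  B[10] = 0 XOR 1 = 1
  B[11] = 1 XOR 1 = 0
  B[12] = 0 XOR 0 = 0
  B[13] = 0 XOR 0 = 0
  B[14] = 0 XOR 1 = 1
  B[15] = 1 XOR 0 = 1
= 1000100000100011 (34851 decimal)


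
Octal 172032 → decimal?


Positional values:
Position 0: 2 × 8^0 = 2
Position 1: 3 × 8^1 = 24
Position 2: 0 × 8^2 = 0
Position 3: 2 × 8^3 = 1024
Position 4: 7 × 8^4 = 28672
Position 5: 1 × 8^5 = 32768
Sum = 2 + 24 + 0 + 1024 + 28672 + 32768
= 62490


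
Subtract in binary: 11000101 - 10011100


Align and subtract column by column (LSB to MSB, borrowing when needed):
  11000101
- 10011100
  --------
  col 0: (1 - 0 borrow-in) - 0 → 1 - 0 = 1, borrow out 0
  col 1: (0 - 0 borrow-in) - 0 → 0 - 0 = 0, borrow out 0
  col 2: (1 - 0 borrow-in) - 1 → 1 - 1 = 0, borrow out 0
  col 3: (0 - 0 borrow-in) - 1 → borrow from next column: (0+2) - 1 = 1, borrow out 1
  col 4: (0 - 1 borrow-in) - 1 → borrow from next column: (-1+2) - 1 = 0, borrow out 1
  col 5: (0 - 1 borrow-in) - 0 → borrow from next column: (-1+2) - 0 = 1, borrow out 1
  col 6: (1 - 1 borrow-in) - 0 → 0 - 0 = 0, borrow out 0
  col 7: (1 - 0 borrow-in) - 1 → 1 - 1 = 0, borrow out 0
Reading bits MSB→LSB: 00101001
Strip leading zeros: 101001
= 101001


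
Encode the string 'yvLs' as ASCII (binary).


String: 'yvLs'  (4 characters)
Per-character ASCII lookup:
  'y': lowercase starts at 97: 'y' = 97 + 24 = 121 → 1111001
  'v': lowercase starts at 97: 'v' = 97 + 21 = 118 → 1110110
  'L': uppercase starts at 65: 'L' = 65 + 11 = 76 → 1001100
  's': lowercase starts at 97: 's' = 97 + 18 = 115 → 1110011
= 1111001 1110110 1001100 1110011


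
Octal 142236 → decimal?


Positional values:
Position 0: 6 × 8^0 = 6
Position 1: 3 × 8^1 = 24
Position 2: 2 × 8^2 = 128
Position 3: 2 × 8^3 = 1024
Position 4: 4 × 8^4 = 16384
Position 5: 1 × 8^5 = 32768
Sum = 6 + 24 + 128 + 1024 + 16384 + 32768
= 50334


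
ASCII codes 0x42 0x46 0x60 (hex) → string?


Codes (hex): 0x42 0x46 0x60
Per-code ASCII lookup:
  0x42 = 66  (range 65-90: uppercase, 66 - 65 = 1) → 'B'
  0x46 = 70  (range 65-90: uppercase, 70 - 65 = 5) → 'F'
  0x60 = 96  (special character) → '`'
= 'BF`'


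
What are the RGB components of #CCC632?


Hex: #CCC632
R = CC₁₆ = 204
G = C6₁₆ = 198
B = 32₁₆ = 50
= RGB(204, 198, 50)


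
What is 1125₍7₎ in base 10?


Positional values (base 7):
  5 × 7^0 = 5 × 1 = 5
  2 × 7^1 = 2 × 7 = 14
  1 × 7^2 = 1 × 49 = 49
  1 × 7^3 = 1 × 343 = 343
Sum = 5 + 14 + 49 + 343
= 411


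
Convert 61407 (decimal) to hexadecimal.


Divide by 16 repeatedly:
61407 ÷ 16 = 3837 remainder 15 (F)
3837 ÷ 16 = 239 remainder 13 (D)
239 ÷ 16 = 14 remainder 15 (F)
14 ÷ 16 = 0 remainder 14 (E)
Reading remainders bottom-up:
= 0xEFDF


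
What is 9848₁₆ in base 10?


Positional values:
Position 0: 8 × 16^0 = 8 × 1 = 8
Position 1: 4 × 16^1 = 4 × 16 = 64
Position 2: 8 × 16^2 = 8 × 256 = 2048
Position 3: 9 × 16^3 = 9 × 4096 = 36864
Sum = 8 + 64 + 2048 + 36864
= 38984


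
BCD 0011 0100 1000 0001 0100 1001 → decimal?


Each 4-bit group → digit:
  0011 → 3
  0100 → 4
  1000 → 8
  0001 → 1
  0100 → 4
  1001 → 9
= 348149


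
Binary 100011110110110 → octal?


Group into 3-bit groups: 100011110110110
  100 = 4
  011 = 3
  110 = 6
  110 = 6
  110 = 6
= 0o43666


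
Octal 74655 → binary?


Each octal digit → 3 binary bits:
  7 = 111
  4 = 100
  6 = 110
  5 = 101
  5 = 101
Concatenate: 111 100 110 101 101
= 111100110101101


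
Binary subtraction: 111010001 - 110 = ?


Align and subtract column by column (LSB to MSB, borrowing when needed):
  111010001
- 000000110
  ---------
  col 0: (1 - 0 borrow-in) - 0 → 1 - 0 = 1, borrow out 0
  col 1: (0 - 0 borrow-in) - 1 → borrow from next column: (0+2) - 1 = 1, borrow out 1
  col 2: (0 - 1 borrow-in) - 1 → borrow from next column: (-1+2) - 1 = 0, borrow out 1
  col 3: (0 - 1 borrow-in) - 0 → borrow from next column: (-1+2) - 0 = 1, borrow out 1
  col 4: (1 - 1 borrow-in) - 0 → 0 - 0 = 0, borrow out 0
  col 5: (0 - 0 borrow-in) - 0 → 0 - 0 = 0, borrow out 0
  col 6: (1 - 0 borrow-in) - 0 → 1 - 0 = 1, borrow out 0
  col 7: (1 - 0 borrow-in) - 0 → 1 - 0 = 1, borrow out 0
  col 8: (1 - 0 borrow-in) - 0 → 1 - 0 = 1, borrow out 0
Reading bits MSB→LSB: 111001011
Strip leading zeros: 111001011
= 111001011


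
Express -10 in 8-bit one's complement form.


Original: 00001010
Invert all bits:
  bit 0: 0 → 1
  bit 1: 0 → 1
  bit 2: 0 → 1
  bit 3: 0 → 1
  bit 4: 1 → 0
  bit 5: 0 → 1
  bit 6: 1 → 0
  bit 7: 0 → 1
= 11110101


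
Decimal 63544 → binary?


Divide by 2 repeatedly:
63544 ÷ 2 = 31772 remainder 0
31772 ÷ 2 = 15886 remainder 0
15886 ÷ 2 = 7943 remainder 0
7943 ÷ 2 = 3971 remainder 1
3971 ÷ 2 = 1985 remainder 1
1985 ÷ 2 = 992 remainder 1
992 ÷ 2 = 496 remainder 0
496 ÷ 2 = 248 remainder 0
248 ÷ 2 = 124 remainder 0
124 ÷ 2 = 62 remainder 0
62 ÷ 2 = 31 remainder 0
31 ÷ 2 = 15 remainder 1
15 ÷ 2 = 7 remainder 1
7 ÷ 2 = 3 remainder 1
3 ÷ 2 = 1 remainder 1
1 ÷ 2 = 0 remainder 1
Reading remainders bottom-up:
= 1111100000111000


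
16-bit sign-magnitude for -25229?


Sign bit: 1 (negative)
Magnitude: 25229 = 110001010001101
= 1110001010001101


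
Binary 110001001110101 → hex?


Group into 4-bit nibbles: 0110001001110101
  0110 = 6
  0010 = 2
  0111 = 7
  0101 = 5
= 0x6275


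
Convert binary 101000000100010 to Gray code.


Binary: 101000000100010
Gray code: G = B XOR (B >> 1)
B >> 1 = 010100000010001
101000000100010 XOR 010100000010001:
  1 XOR 0 = 1
  0 XOR 1 = 1
  1 XOR 0 = 1
  0 XOR 1 = 1
  0 XOR 0 = 0
  0 XOR 0 = 0
  0 XOR 0 = 0
  0 XOR 0 = 0
  0 XOR 0 = 0
  1 XOR 0 = 1
  0 XOR 1 = 1
  0 XOR 0 = 0
  0 XOR 0 = 0
  1 XOR 0 = 1
  0 XOR 1 = 1
= 111100000110011


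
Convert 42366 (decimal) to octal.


Divide by 8 repeatedly:
42366 ÷ 8 = 5295 remainder 6
5295 ÷ 8 = 661 remainder 7
661 ÷ 8 = 82 remainder 5
82 ÷ 8 = 10 remainder 2
10 ÷ 8 = 1 remainder 2
1 ÷ 8 = 0 remainder 1
Reading remainders bottom-up:
= 0o122576


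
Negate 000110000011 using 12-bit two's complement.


Original: 000110000011
Step 1 - Invert all bits: 111001111100
Step 2 - Add 1: 111001111100 + 1
= 111001111101 (represents -387)


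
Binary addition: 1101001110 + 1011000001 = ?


Align and add column by column (LSB to MSB, carry propagating):
  01101001110
+ 01011000001
  -----------
  col 0: 0 + 1 + 0 (carry in) = 1 → bit 1, carry out 0
  col 1: 1 + 0 + 0 (carry in) = 1 → bit 1, carry out 0
  col 2: 1 + 0 + 0 (carry in) = 1 → bit 1, carry out 0
  col 3: 1 + 0 + 0 (carry in) = 1 → bit 1, carry out 0
  col 4: 0 + 0 + 0 (carry in) = 0 → bit 0, carry out 0
  col 5: 0 + 0 + 0 (carry in) = 0 → bit 0, carry out 0
  col 6: 1 + 1 + 0 (carry in) = 2 → bit 0, carry out 1
  col 7: 0 + 1 + 1 (carry in) = 2 → bit 0, carry out 1
  col 8: 1 + 0 + 1 (carry in) = 2 → bit 0, carry out 1
  col 9: 1 + 1 + 1 (carry in) = 3 → bit 1, carry out 1
  col 10: 0 + 0 + 1 (carry in) = 1 → bit 1, carry out 0
Reading bits MSB→LSB: 11000001111
Strip leading zeros: 11000001111
= 11000001111


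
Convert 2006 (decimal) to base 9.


Divide by 9 repeatedly:
2006 ÷ 9 = 222 remainder 8
222 ÷ 9 = 24 remainder 6
24 ÷ 9 = 2 remainder 6
2 ÷ 9 = 0 remainder 2
Reading remainders bottom-up:
= 2668


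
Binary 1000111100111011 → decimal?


Positional values:
Bit 0: 1 × 2^0 = 1
Bit 1: 1 × 2^1 = 2
Bit 3: 1 × 2^3 = 8
Bit 4: 1 × 2^4 = 16
Bit 5: 1 × 2^5 = 32
Bit 8: 1 × 2^8 = 256
Bit 9: 1 × 2^9 = 512
Bit 10: 1 × 2^10 = 1024
Bit 11: 1 × 2^11 = 2048
Bit 15: 1 × 2^15 = 32768
Sum = 1 + 2 + 8 + 16 + 32 + 256 + 512 + 1024 + 2048 + 32768
= 36667


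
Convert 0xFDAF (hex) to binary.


Each hex digit → 4 binary bits:
  F = 1111
  D = 1101
  A = 1010
  F = 1111
Concatenate: 1111 1101 1010 1111
= 1111110110101111


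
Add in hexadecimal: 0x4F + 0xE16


Align and add column by column (LSB to MSB, each column mod 16 with carry):
  004F
+ 0E16
  ----
  col 0: F(15) + 6(6) + 0 (carry in) = 21 → 5(5), carry out 1
  col 1: 4(4) + 1(1) + 1 (carry in) = 6 → 6(6), carry out 0
  col 2: 0(0) + E(14) + 0 (carry in) = 14 → E(14), carry out 0
  col 3: 0(0) + 0(0) + 0 (carry in) = 0 → 0(0), carry out 0
Reading digits MSB→LSB: 0E65
Strip leading zeros: E65
= 0xE65


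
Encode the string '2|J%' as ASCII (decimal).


String: '2|J%'  (4 characters)
Per-character ASCII lookup:
  '2': digits start at 48: '2' = 48 + 2 = 50
  '|': special character: '|' = 124
  'J': uppercase starts at 65: 'J' = 65 + 9 = 74
  '%': special character: '%' = 37
= 50 124 74 37


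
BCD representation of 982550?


Each digit → 4-bit binary:
  9 → 1001
  8 → 1000
  2 → 0010
  5 → 0101
  5 → 0101
  0 → 0000
= 1001 1000 0010 0101 0101 0000


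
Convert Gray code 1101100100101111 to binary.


Gray code: 1101100100101111
MSB stays the same: 1
Each subsequent bit = prev_binary XOR current_gray:
  B[1] = 1 XOR 1 = 0
  B[2] = 0 XOR 0 = 0
  B[3] = 0 XOR 1 = 1
  B[4] = 1 XOR 1 = 0
  B[5] = 0 XOR 0 = 0
  B[6] = 0 XOR 0 = 0
  B[7] = 0 XOR 1 = 1
  B[8] = 1 XOR 0 = 1
  B[9] = 1 XOR 0 = 1
  B[10] = 1 XOR 1 = 0
  B[11] = 0 XOR 0 = 0
  B[12] = 0 XOR 1 = 1
  B[13] = 1 XOR 1 = 0
  B[14] = 0 XOR 1 = 1
  B[15] = 1 XOR 1 = 0
= 1001000111001010 (37322 decimal)


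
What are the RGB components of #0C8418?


Hex: #0C8418
R = 0C₁₆ = 12
G = 84₁₆ = 132
B = 18₁₆ = 24
= RGB(12, 132, 24)


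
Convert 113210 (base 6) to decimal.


Positional values (base 6):
  0 × 6^0 = 0 × 1 = 0
  1 × 6^1 = 1 × 6 = 6
  2 × 6^2 = 2 × 36 = 72
  3 × 6^3 = 3 × 216 = 648
  1 × 6^4 = 1 × 1296 = 1296
  1 × 6^5 = 1 × 7776 = 7776
Sum = 0 + 6 + 72 + 648 + 1296 + 7776
= 9798


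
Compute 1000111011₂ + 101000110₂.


Align and add column by column (LSB to MSB, carry propagating):
  01000111011
+ 00101000110
  -----------
  col 0: 1 + 0 + 0 (carry in) = 1 → bit 1, carry out 0
  col 1: 1 + 1 + 0 (carry in) = 2 → bit 0, carry out 1
  col 2: 0 + 1 + 1 (carry in) = 2 → bit 0, carry out 1
  col 3: 1 + 0 + 1 (carry in) = 2 → bit 0, carry out 1
  col 4: 1 + 0 + 1 (carry in) = 2 → bit 0, carry out 1
  col 5: 1 + 0 + 1 (carry in) = 2 → bit 0, carry out 1
  col 6: 0 + 1 + 1 (carry in) = 2 → bit 0, carry out 1
  col 7: 0 + 0 + 1 (carry in) = 1 → bit 1, carry out 0
  col 8: 0 + 1 + 0 (carry in) = 1 → bit 1, carry out 0
  col 9: 1 + 0 + 0 (carry in) = 1 → bit 1, carry out 0
  col 10: 0 + 0 + 0 (carry in) = 0 → bit 0, carry out 0
Reading bits MSB→LSB: 01110000001
Strip leading zeros: 1110000001
= 1110000001


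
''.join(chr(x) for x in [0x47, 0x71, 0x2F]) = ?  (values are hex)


Codes (hex): 0x47 0x71 0x2F
Per-code ASCII lookup:
  0x47 = 71  (range 65-90: uppercase, 71 - 65 = 6) → 'G'
  0x71 = 113  (range 97-122: lowercase, 113 - 97 = 16) → 'q'
  0x2F = 47  (special character) → '/'
= 'Gq/'


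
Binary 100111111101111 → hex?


Group into 4-bit nibbles: 0100111111101111
  0100 = 4
  1111 = F
  1110 = E
  1111 = F
= 0x4FEF


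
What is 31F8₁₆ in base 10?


Positional values:
Position 0: 8 × 16^0 = 8 × 1 = 8
Position 1: F × 16^1 = 15 × 16 = 240
Position 2: 1 × 16^2 = 1 × 256 = 256
Position 3: 3 × 16^3 = 3 × 4096 = 12288
Sum = 8 + 240 + 256 + 12288
= 12792


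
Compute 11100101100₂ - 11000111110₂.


Align and subtract column by column (LSB to MSB, borrowing when needed):
  11100101100
- 11000111110
  -----------
  col 0: (0 - 0 borrow-in) - 0 → 0 - 0 = 0, borrow out 0
  col 1: (0 - 0 borrow-in) - 1 → borrow from next column: (0+2) - 1 = 1, borrow out 1
  col 2: (1 - 1 borrow-in) - 1 → borrow from next column: (0+2) - 1 = 1, borrow out 1
  col 3: (1 - 1 borrow-in) - 1 → borrow from next column: (0+2) - 1 = 1, borrow out 1
  col 4: (0 - 1 borrow-in) - 1 → borrow from next column: (-1+2) - 1 = 0, borrow out 1
  col 5: (1 - 1 borrow-in) - 1 → borrow from next column: (0+2) - 1 = 1, borrow out 1
  col 6: (0 - 1 borrow-in) - 0 → borrow from next column: (-1+2) - 0 = 1, borrow out 1
  col 7: (0 - 1 borrow-in) - 0 → borrow from next column: (-1+2) - 0 = 1, borrow out 1
  col 8: (1 - 1 borrow-in) - 0 → 0 - 0 = 0, borrow out 0
  col 9: (1 - 0 borrow-in) - 1 → 1 - 1 = 0, borrow out 0
  col 10: (1 - 0 borrow-in) - 1 → 1 - 1 = 0, borrow out 0
Reading bits MSB→LSB: 00011101110
Strip leading zeros: 11101110
= 11101110


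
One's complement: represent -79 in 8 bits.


Original: 01001111
Invert all bits:
  bit 0: 0 → 1
  bit 1: 1 → 0
  bit 2: 0 → 1
  bit 3: 0 → 1
  bit 4: 1 → 0
  bit 5: 1 → 0
  bit 6: 1 → 0
  bit 7: 1 → 0
= 10110000


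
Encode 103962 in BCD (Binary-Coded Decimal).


Each digit → 4-bit binary:
  1 → 0001
  0 → 0000
  3 → 0011
  9 → 1001
  6 → 0110
  2 → 0010
= 0001 0000 0011 1001 0110 0010


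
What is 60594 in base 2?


Divide by 2 repeatedly:
60594 ÷ 2 = 30297 remainder 0
30297 ÷ 2 = 15148 remainder 1
15148 ÷ 2 = 7574 remainder 0
7574 ÷ 2 = 3787 remainder 0
3787 ÷ 2 = 1893 remainder 1
1893 ÷ 2 = 946 remainder 1
946 ÷ 2 = 473 remainder 0
473 ÷ 2 = 236 remainder 1
236 ÷ 2 = 118 remainder 0
118 ÷ 2 = 59 remainder 0
59 ÷ 2 = 29 remainder 1
29 ÷ 2 = 14 remainder 1
14 ÷ 2 = 7 remainder 0
7 ÷ 2 = 3 remainder 1
3 ÷ 2 = 1 remainder 1
1 ÷ 2 = 0 remainder 1
Reading remainders bottom-up:
= 1110110010110010


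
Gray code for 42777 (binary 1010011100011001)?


Binary: 1010011100011001
Gray code: G = B XOR (B >> 1)
B >> 1 = 0101001110001100
1010011100011001 XOR 0101001110001100:
  1 XOR 0 = 1
  0 XOR 1 = 1
  1 XOR 0 = 1
  0 XOR 1 = 1
  0 XOR 0 = 0
  1 XOR 0 = 1
  1 XOR 1 = 0
  1 XOR 1 = 0
  0 XOR 1 = 1
  0 XOR 0 = 0
  0 XOR 0 = 0
  1 XOR 0 = 1
  1 XOR 1 = 0
  0 XOR 1 = 1
  0 XOR 0 = 0
  1 XOR 0 = 1
= 1111010010010101


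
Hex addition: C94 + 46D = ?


Align and add column by column (LSB to MSB, each column mod 16 with carry):
  0C94
+ 046D
  ----
  col 0: 4(4) + D(13) + 0 (carry in) = 17 → 1(1), carry out 1
  col 1: 9(9) + 6(6) + 1 (carry in) = 16 → 0(0), carry out 1
  col 2: C(12) + 4(4) + 1 (carry in) = 17 → 1(1), carry out 1
  col 3: 0(0) + 0(0) + 1 (carry in) = 1 → 1(1), carry out 0
Reading digits MSB→LSB: 1101
Strip leading zeros: 1101
= 0x1101


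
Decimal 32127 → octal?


Divide by 8 repeatedly:
32127 ÷ 8 = 4015 remainder 7
4015 ÷ 8 = 501 remainder 7
501 ÷ 8 = 62 remainder 5
62 ÷ 8 = 7 remainder 6
7 ÷ 8 = 0 remainder 7
Reading remainders bottom-up:
= 0o76577


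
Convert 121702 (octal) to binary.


Each octal digit → 3 binary bits:
  1 = 001
  2 = 010
  1 = 001
  7 = 111
  0 = 000
  2 = 010
Concatenate: 001 010 001 111 000 010
= 001010001111000010


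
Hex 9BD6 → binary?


Each hex digit → 4 binary bits:
  9 = 1001
  B = 1011
  D = 1101
  6 = 0110
Concatenate: 1001 1011 1101 0110
= 1001101111010110


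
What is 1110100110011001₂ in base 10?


Positional values:
Bit 0: 1 × 2^0 = 1
Bit 3: 1 × 2^3 = 8
Bit 4: 1 × 2^4 = 16
Bit 7: 1 × 2^7 = 128
Bit 8: 1 × 2^8 = 256
Bit 11: 1 × 2^11 = 2048
Bit 13: 1 × 2^13 = 8192
Bit 14: 1 × 2^14 = 16384
Bit 15: 1 × 2^15 = 32768
Sum = 1 + 8 + 16 + 128 + 256 + 2048 + 8192 + 16384 + 32768
= 59801


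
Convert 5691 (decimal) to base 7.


Divide by 7 repeatedly:
5691 ÷ 7 = 813 remainder 0
813 ÷ 7 = 116 remainder 1
116 ÷ 7 = 16 remainder 4
16 ÷ 7 = 2 remainder 2
2 ÷ 7 = 0 remainder 2
Reading remainders bottom-up:
= 22410


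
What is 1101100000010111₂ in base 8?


Group into 3-bit groups: 001101100000010111
  001 = 1
  101 = 5
  100 = 4
  000 = 0
  010 = 2
  111 = 7
= 0o154027


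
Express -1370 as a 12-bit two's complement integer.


Original: 010101011010
Step 1 - Invert all bits: 101010100101
Step 2 - Add 1: 101010100101 + 1
= 101010100110 (represents -1370)


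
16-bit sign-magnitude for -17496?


Sign bit: 1 (negative)
Magnitude: 17496 = 100010001011000
= 1100010001011000


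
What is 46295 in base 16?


Divide by 16 repeatedly:
46295 ÷ 16 = 2893 remainder 7 (7)
2893 ÷ 16 = 180 remainder 13 (D)
180 ÷ 16 = 11 remainder 4 (4)
11 ÷ 16 = 0 remainder 11 (B)
Reading remainders bottom-up:
= 0xB4D7


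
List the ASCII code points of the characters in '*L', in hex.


String: '*L'  (2 characters)
Per-character ASCII lookup:
  '*': special character: '*' = 42 → 0x2A
  'L': uppercase starts at 65: 'L' = 65 + 11 = 76 → 0x4C
= 0x2A 0x4C


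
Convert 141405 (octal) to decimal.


Positional values:
Position 0: 5 × 8^0 = 5
Position 1: 0 × 8^1 = 0
Position 2: 4 × 8^2 = 256
Position 3: 1 × 8^3 = 512
Position 4: 4 × 8^4 = 16384
Position 5: 1 × 8^5 = 32768
Sum = 5 + 0 + 256 + 512 + 16384 + 32768
= 49925


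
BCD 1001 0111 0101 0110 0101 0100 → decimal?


Each 4-bit group → digit:
  1001 → 9
  0111 → 7
  0101 → 5
  0110 → 6
  0101 → 5
  0100 → 4
= 975654


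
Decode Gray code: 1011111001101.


Gray code: 1011111001101
MSB stays the same: 1
Each subsequent bit = prev_binary XOR current_gray:
  B[1] = 1 XOR 0 = 1
  B[2] = 1 XOR 1 = 0
  B[3] = 0 XOR 1 = 1
  B[4] = 1 XOR 1 = 0
  B[5] = 0 XOR 1 = 1
  B[6] = 1 XOR 1 = 0
  B[7] = 0 XOR 0 = 0
  B[8] = 0 XOR 0 = 0
  B[9] = 0 XOR 1 = 1
  B[10] = 1 XOR 1 = 0
  B[11] = 0 XOR 0 = 0
  B[12] = 0 XOR 1 = 1
= 1101010001001 (6793 decimal)


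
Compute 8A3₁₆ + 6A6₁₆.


Align and add column by column (LSB to MSB, each column mod 16 with carry):
  08A3
+ 06A6
  ----
  col 0: 3(3) + 6(6) + 0 (carry in) = 9 → 9(9), carry out 0
  col 1: A(10) + A(10) + 0 (carry in) = 20 → 4(4), carry out 1
  col 2: 8(8) + 6(6) + 1 (carry in) = 15 → F(15), carry out 0
  col 3: 0(0) + 0(0) + 0 (carry in) = 0 → 0(0), carry out 0
Reading digits MSB→LSB: 0F49
Strip leading zeros: F49
= 0xF49


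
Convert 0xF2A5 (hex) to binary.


Each hex digit → 4 binary bits:
  F = 1111
  2 = 0010
  A = 1010
  5 = 0101
Concatenate: 1111 0010 1010 0101
= 1111001010100101


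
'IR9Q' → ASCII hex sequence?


String: 'IR9Q'  (4 characters)
Per-character ASCII lookup:
  'I': uppercase starts at 65: 'I' = 65 + 8 = 73 → 0x49
  'R': uppercase starts at 65: 'R' = 65 + 17 = 82 → 0x52
  '9': digits start at 48: '9' = 48 + 9 = 57 → 0x39
  'Q': uppercase starts at 65: 'Q' = 65 + 16 = 81 → 0x51
= 0x49 0x52 0x39 0x51


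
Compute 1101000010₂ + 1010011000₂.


Align and add column by column (LSB to MSB, carry propagating):
  01101000010
+ 01010011000
  -----------
  col 0: 0 + 0 + 0 (carry in) = 0 → bit 0, carry out 0
  col 1: 1 + 0 + 0 (carry in) = 1 → bit 1, carry out 0
  col 2: 0 + 0 + 0 (carry in) = 0 → bit 0, carry out 0
  col 3: 0 + 1 + 0 (carry in) = 1 → bit 1, carry out 0
  col 4: 0 + 1 + 0 (carry in) = 1 → bit 1, carry out 0
  col 5: 0 + 0 + 0 (carry in) = 0 → bit 0, carry out 0
  col 6: 1 + 0 + 0 (carry in) = 1 → bit 1, carry out 0
  col 7: 0 + 1 + 0 (carry in) = 1 → bit 1, carry out 0
  col 8: 1 + 0 + 0 (carry in) = 1 → bit 1, carry out 0
  col 9: 1 + 1 + 0 (carry in) = 2 → bit 0, carry out 1
  col 10: 0 + 0 + 1 (carry in) = 1 → bit 1, carry out 0
Reading bits MSB→LSB: 10111011010
Strip leading zeros: 10111011010
= 10111011010


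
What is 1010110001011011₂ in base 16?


Group into 4-bit nibbles: 1010110001011011
  1010 = A
  1100 = C
  0101 = 5
  1011 = B
= 0xAC5B


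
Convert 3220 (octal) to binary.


Each octal digit → 3 binary bits:
  3 = 011
  2 = 010
  2 = 010
  0 = 000
Concatenate: 011 010 010 000
= 011010010000


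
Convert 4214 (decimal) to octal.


Divide by 8 repeatedly:
4214 ÷ 8 = 526 remainder 6
526 ÷ 8 = 65 remainder 6
65 ÷ 8 = 8 remainder 1
8 ÷ 8 = 1 remainder 0
1 ÷ 8 = 0 remainder 1
Reading remainders bottom-up:
= 0o10166


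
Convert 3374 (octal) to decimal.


Positional values:
Position 0: 4 × 8^0 = 4
Position 1: 7 × 8^1 = 56
Position 2: 3 × 8^2 = 192
Position 3: 3 × 8^3 = 1536
Sum = 4 + 56 + 192 + 1536
= 1788


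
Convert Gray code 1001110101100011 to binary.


Gray code: 1001110101100011
MSB stays the same: 1
Each subsequent bit = prev_binary XOR current_gray:
  B[1] = 1 XOR 0 = 1
  B[2] = 1 XOR 0 = 1
  B[3] = 1 XOR 1 = 0
  B[4] = 0 XOR 1 = 1
  B[5] = 1 XOR 1 = 0
  B[6] = 0 XOR 0 = 0
  B[7] = 0 XOR 1 = 1
  B[8] = 1 XOR 0 = 1
  B[9] = 1 XOR 1 = 0
  B[10] = 0 XOR 1 = 1
  B[11] = 1 XOR 0 = 1
  B[12] = 1 XOR 0 = 1
  B[13] = 1 XOR 0 = 1
  B[14] = 1 XOR 1 = 0
  B[15] = 0 XOR 1 = 1
= 1110100110111101 (59837 decimal)


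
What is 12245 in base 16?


Divide by 16 repeatedly:
12245 ÷ 16 = 765 remainder 5 (5)
765 ÷ 16 = 47 remainder 13 (D)
47 ÷ 16 = 2 remainder 15 (F)
2 ÷ 16 = 0 remainder 2 (2)
Reading remainders bottom-up:
= 0x2FD5


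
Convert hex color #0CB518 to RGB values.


Hex: #0CB518
R = 0C₁₆ = 12
G = B5₁₆ = 181
B = 18₁₆ = 24
= RGB(12, 181, 24)


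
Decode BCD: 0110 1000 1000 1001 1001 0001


Each 4-bit group → digit:
  0110 → 6
  1000 → 8
  1000 → 8
  1001 → 9
  1001 → 9
  0001 → 1
= 688991


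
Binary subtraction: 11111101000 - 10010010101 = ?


Align and subtract column by column (LSB to MSB, borrowing when needed):
  11111101000
- 10010010101
  -----------
  col 0: (0 - 0 borrow-in) - 1 → borrow from next column: (0+2) - 1 = 1, borrow out 1
  col 1: (0 - 1 borrow-in) - 0 → borrow from next column: (-1+2) - 0 = 1, borrow out 1
  col 2: (0 - 1 borrow-in) - 1 → borrow from next column: (-1+2) - 1 = 0, borrow out 1
  col 3: (1 - 1 borrow-in) - 0 → 0 - 0 = 0, borrow out 0
  col 4: (0 - 0 borrow-in) - 1 → borrow from next column: (0+2) - 1 = 1, borrow out 1
  col 5: (1 - 1 borrow-in) - 0 → 0 - 0 = 0, borrow out 0
  col 6: (1 - 0 borrow-in) - 0 → 1 - 0 = 1, borrow out 0
  col 7: (1 - 0 borrow-in) - 1 → 1 - 1 = 0, borrow out 0
  col 8: (1 - 0 borrow-in) - 0 → 1 - 0 = 1, borrow out 0
  col 9: (1 - 0 borrow-in) - 0 → 1 - 0 = 1, borrow out 0
  col 10: (1 - 0 borrow-in) - 1 → 1 - 1 = 0, borrow out 0
Reading bits MSB→LSB: 01101010011
Strip leading zeros: 1101010011
= 1101010011


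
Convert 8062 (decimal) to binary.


Divide by 2 repeatedly:
8062 ÷ 2 = 4031 remainder 0
4031 ÷ 2 = 2015 remainder 1
2015 ÷ 2 = 1007 remainder 1
1007 ÷ 2 = 503 remainder 1
503 ÷ 2 = 251 remainder 1
251 ÷ 2 = 125 remainder 1
125 ÷ 2 = 62 remainder 1
62 ÷ 2 = 31 remainder 0
31 ÷ 2 = 15 remainder 1
15 ÷ 2 = 7 remainder 1
7 ÷ 2 = 3 remainder 1
3 ÷ 2 = 1 remainder 1
1 ÷ 2 = 0 remainder 1
Reading remainders bottom-up:
= 1111101111110


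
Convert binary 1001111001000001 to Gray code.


Binary: 1001111001000001
Gray code: G = B XOR (B >> 1)
B >> 1 = 0100111100100000
1001111001000001 XOR 0100111100100000:
  1 XOR 0 = 1
  0 XOR 1 = 1
  0 XOR 0 = 0
  1 XOR 0 = 1
  1 XOR 1 = 0
  1 XOR 1 = 0
  1 XOR 1 = 0
  0 XOR 1 = 1
  0 XOR 0 = 0
  1 XOR 0 = 1
  0 XOR 1 = 1
  0 XOR 0 = 0
  0 XOR 0 = 0
  0 XOR 0 = 0
  0 XOR 0 = 0
  1 XOR 0 = 1
= 1101000101100001


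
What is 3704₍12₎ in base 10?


Positional values (base 12):
  4 × 12^0 = 4 × 1 = 4
  0 × 12^1 = 0 × 12 = 0
  7 × 12^2 = 7 × 144 = 1008
  3 × 12^3 = 3 × 1728 = 5184
Sum = 4 + 0 + 1008 + 5184
= 6196


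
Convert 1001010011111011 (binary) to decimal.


Positional values:
Bit 0: 1 × 2^0 = 1
Bit 1: 1 × 2^1 = 2
Bit 3: 1 × 2^3 = 8
Bit 4: 1 × 2^4 = 16
Bit 5: 1 × 2^5 = 32
Bit 6: 1 × 2^6 = 64
Bit 7: 1 × 2^7 = 128
Bit 10: 1 × 2^10 = 1024
Bit 12: 1 × 2^12 = 4096
Bit 15: 1 × 2^15 = 32768
Sum = 1 + 2 + 8 + 16 + 32 + 64 + 128 + 1024 + 4096 + 32768
= 38139


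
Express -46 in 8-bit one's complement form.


Original: 00101110
Invert all bits:
  bit 0: 0 → 1
  bit 1: 0 → 1
  bit 2: 1 → 0
  bit 3: 0 → 1
  bit 4: 1 → 0
  bit 5: 1 → 0
  bit 6: 1 → 0
  bit 7: 0 → 1
= 11010001


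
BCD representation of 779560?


Each digit → 4-bit binary:
  7 → 0111
  7 → 0111
  9 → 1001
  5 → 0101
  6 → 0110
  0 → 0000
= 0111 0111 1001 0101 0110 0000


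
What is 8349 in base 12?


Divide by 12 repeatedly:
8349 ÷ 12 = 695 remainder 9
695 ÷ 12 = 57 remainder 11
57 ÷ 12 = 4 remainder 9
4 ÷ 12 = 0 remainder 4
Reading remainders bottom-up:
= 49B9


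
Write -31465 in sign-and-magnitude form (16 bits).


Sign bit: 1 (negative)
Magnitude: 31465 = 111101011101001
= 1111101011101001


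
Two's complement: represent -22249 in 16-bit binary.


Original: 0101011011101001
Step 1 - Invert all bits: 1010100100010110
Step 2 - Add 1: 1010100100010110 + 1
= 1010100100010111 (represents -22249)


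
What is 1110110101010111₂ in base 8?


Group into 3-bit groups: 001110110101010111
  001 = 1
  110 = 6
  110 = 6
  101 = 5
  010 = 2
  111 = 7
= 0o166527


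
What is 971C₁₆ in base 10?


Positional values:
Position 0: C × 16^0 = 12 × 1 = 12
Position 1: 1 × 16^1 = 1 × 16 = 16
Position 2: 7 × 16^2 = 7 × 256 = 1792
Position 3: 9 × 16^3 = 9 × 4096 = 36864
Sum = 12 + 16 + 1792 + 36864
= 38684


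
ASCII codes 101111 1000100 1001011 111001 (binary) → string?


Codes (binary): 101111 1000100 1001011 111001
Per-code ASCII lookup:
  101111 = 47  (special character) → '/'
  1000100 = 68  (range 65-90: uppercase, 68 - 65 = 3) → 'D'
  1001011 = 75  (range 65-90: uppercase, 75 - 65 = 10) → 'K'
  111001 = 57  (range 48-57: digits, 57 - 48 = 9) → '9'
= '/DK9'


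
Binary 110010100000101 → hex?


Group into 4-bit nibbles: 0110010100000101
  0110 = 6
  0101 = 5
  0000 = 0
  0101 = 5
= 0x6505


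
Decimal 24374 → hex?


Divide by 16 repeatedly:
24374 ÷ 16 = 1523 remainder 6 (6)
1523 ÷ 16 = 95 remainder 3 (3)
95 ÷ 16 = 5 remainder 15 (F)
5 ÷ 16 = 0 remainder 5 (5)
Reading remainders bottom-up:
= 0x5F36


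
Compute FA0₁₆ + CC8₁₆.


Align and add column by column (LSB to MSB, each column mod 16 with carry):
  0FA0
+ 0CC8
  ----
  col 0: 0(0) + 8(8) + 0 (carry in) = 8 → 8(8), carry out 0
  col 1: A(10) + C(12) + 0 (carry in) = 22 → 6(6), carry out 1
  col 2: F(15) + C(12) + 1 (carry in) = 28 → C(12), carry out 1
  col 3: 0(0) + 0(0) + 1 (carry in) = 1 → 1(1), carry out 0
Reading digits MSB→LSB: 1C68
Strip leading zeros: 1C68
= 0x1C68


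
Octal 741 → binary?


Each octal digit → 3 binary bits:
  7 = 111
  4 = 100
  1 = 001
Concatenate: 111 100 001
= 111100001


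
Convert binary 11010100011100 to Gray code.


Binary: 11010100011100
Gray code: G = B XOR (B >> 1)
B >> 1 = 01101010001110
11010100011100 XOR 01101010001110:
  1 XOR 0 = 1
  1 XOR 1 = 0
  0 XOR 1 = 1
  1 XOR 0 = 1
  0 XOR 1 = 1
  1 XOR 0 = 1
  0 XOR 1 = 1
  0 XOR 0 = 0
  0 XOR 0 = 0
  1 XOR 0 = 1
  1 XOR 1 = 0
  1 XOR 1 = 0
  0 XOR 1 = 1
  0 XOR 0 = 0
= 10111110010010


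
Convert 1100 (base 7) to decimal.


Positional values (base 7):
  0 × 7^0 = 0 × 1 = 0
  0 × 7^1 = 0 × 7 = 0
  1 × 7^2 = 1 × 49 = 49
  1 × 7^3 = 1 × 343 = 343
Sum = 0 + 0 + 49 + 343
= 392


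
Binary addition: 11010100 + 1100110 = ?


Align and add column by column (LSB to MSB, carry propagating):
  011010100
+ 001100110
  ---------
  col 0: 0 + 0 + 0 (carry in) = 0 → bit 0, carry out 0
  col 1: 0 + 1 + 0 (carry in) = 1 → bit 1, carry out 0
  col 2: 1 + 1 + 0 (carry in) = 2 → bit 0, carry out 1
  col 3: 0 + 0 + 1 (carry in) = 1 → bit 1, carry out 0
  col 4: 1 + 0 + 0 (carry in) = 1 → bit 1, carry out 0
  col 5: 0 + 1 + 0 (carry in) = 1 → bit 1, carry out 0
  col 6: 1 + 1 + 0 (carry in) = 2 → bit 0, carry out 1
  col 7: 1 + 0 + 1 (carry in) = 2 → bit 0, carry out 1
  col 8: 0 + 0 + 1 (carry in) = 1 → bit 1, carry out 0
Reading bits MSB→LSB: 100111010
Strip leading zeros: 100111010
= 100111010


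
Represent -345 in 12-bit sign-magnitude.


Sign bit: 1 (negative)
Magnitude: 345 = 00101011001
= 100101011001
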